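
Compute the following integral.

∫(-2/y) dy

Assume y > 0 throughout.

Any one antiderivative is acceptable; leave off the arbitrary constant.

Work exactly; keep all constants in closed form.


Answer: -2*log(y).


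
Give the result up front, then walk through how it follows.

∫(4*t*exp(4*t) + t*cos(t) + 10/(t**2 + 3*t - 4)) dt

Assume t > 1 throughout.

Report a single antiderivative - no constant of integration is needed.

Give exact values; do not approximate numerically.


The answer is t*exp(4*t) + t*sin(t) - exp(4*t)/4 + 2*log(t - 1) - 2*log(t + 4) + cos(t).
Step 1. Rewrite: now ∫(4*t*exp(4*t)) dt + ∫(t*cos(t)) dt + ∫(10/(t**2 + 3*t - 4)) dt.
Step 2. Decompose ∫(10/(t**2 + 3*t - 4)) dt by partial fractions, 10/(t**2 + 3*t - 4) = -2/(t + 4) + 2/(t - 1): now ∫(4*t*exp(4*t)) dt + ∫(t*cos(t)) dt + ∫(2/(t - 1)) dt + ∫(-2/(t + 4)) dt.
Step 3. Evaluate the standard form [assuming t > 1]: now 2*log(t - 1) + ∫(4*t*exp(4*t)) dt + ∫(t*cos(t)) dt + ∫(-2/(t + 4)) dt.
Step 4. Evaluate the standard form [assuming t > -4]: now 2*log(t - 1) - 2*log(t + 4) + ∫(4*t*exp(4*t)) dt + ∫(t*cos(t)) dt.
Step 5. Integrate ∫(4*t*exp(4*t)) dt by parts with u = t, dv = (4*exp(4*t)) dt, so v = exp(4*t): now t*exp(4*t) + 2*log(t - 1) - 2*log(t + 4) + ∫(t*cos(t)) dt + ∫(-exp(4*t)) dt.
Step 6. Evaluate the standard form: now t*exp(4*t) - exp(4*t)/4 + 2*log(t - 1) - 2*log(t + 4) + ∫(t*cos(t)) dt.
Step 7. Integrate ∫(t*cos(t)) dt by parts with u = t, dv = (cos(t)) dt, so v = sin(t): now t*exp(4*t) + t*sin(t) - exp(4*t)/4 + 2*log(t - 1) - 2*log(t + 4) + ∫(-sin(t)) dt.
Step 8. Evaluate the standard form: now t*exp(4*t) + t*sin(t) - exp(4*t)/4 + 2*log(t - 1) - 2*log(t + 4) + cos(t).
Answer: t*exp(4*t) + t*sin(t) - exp(4*t)/4 + 2*log(t - 1) - 2*log(t + 4) + cos(t).


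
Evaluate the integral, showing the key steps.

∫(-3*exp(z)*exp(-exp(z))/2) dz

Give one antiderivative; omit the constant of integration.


Step 1. Substitute u = exp(z), turning ∫(-3*exp(z)*exp(-exp(z))/2) dz into ∫(-3*exp(-u)/2) du: now ∫(-3*exp(-u)/2) du.
Step 2. Evaluate the standard form: now 3*exp(-u)/2.
Step 3. Substitute back u = exp(z): now 3*exp(-exp(z))/2.
Answer: 3*exp(-exp(z))/2.


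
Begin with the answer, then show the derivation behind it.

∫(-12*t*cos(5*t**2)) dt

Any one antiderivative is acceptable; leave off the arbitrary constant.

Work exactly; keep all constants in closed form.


The answer is -6*sin(5*t**2)/5.
Step 1. Substitute u = t**2, turning ∫(-12*t*cos(5*t**2)) dt into ∫(-6*cos(5*u)) du: now ∫(-6*cos(5*u)) du.
Step 2. Evaluate the standard form: now -6*sin(5*u)/5.
Step 3. Substitute back u = t**2: now -6*sin(5*t**2)/5.
Answer: -6*sin(5*t**2)/5.


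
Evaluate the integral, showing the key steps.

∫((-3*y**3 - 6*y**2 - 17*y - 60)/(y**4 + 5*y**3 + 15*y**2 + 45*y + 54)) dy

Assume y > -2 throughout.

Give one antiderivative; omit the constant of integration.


Step 1. Decompose ∫((-3*y**3 - 6*y**2 - 17*y - 60)/(y**4 + 5*y**3 + 15*y**2 + 45*y + 54)) dy by partial fractions, (-3*y**3 - 6*y**2 - 17*y - 60)/(y**4 + 5*y**3 + 15*y**2 + 45*y + 54) = 2/(y**2 + 9) - 1/(y + 3) - 2/(y + 2): now ∫(-2/(y + 2)) dy + ∫(-1/(y + 3)) dy + ∫(2/(y**2 + 9)) dy.
Step 2. Evaluate the standard form [assuming y > -2]: now -2*log(y + 2) + ∫(-1/(y + 3)) dy + ∫(2/(y**2 + 9)) dy.
Step 3. Evaluate the standard form [assuming y > -3]: now -2*log(y + 2) - log(y + 3) + ∫(2/(y**2 + 9)) dy.
Step 4. Evaluate the standard form: now -2*log(y + 2) - log(y + 3) + 2*atan(y/3)/3.
Answer: -2*log(y + 2) - log(y + 3) + 2*atan(y/3)/3.


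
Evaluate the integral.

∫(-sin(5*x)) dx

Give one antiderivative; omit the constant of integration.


Answer: cos(5*x)/5.


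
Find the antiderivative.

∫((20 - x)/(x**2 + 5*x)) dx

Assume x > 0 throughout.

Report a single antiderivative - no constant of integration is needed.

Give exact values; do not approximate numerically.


Answer: 4*log(x) - 5*log(x + 5).


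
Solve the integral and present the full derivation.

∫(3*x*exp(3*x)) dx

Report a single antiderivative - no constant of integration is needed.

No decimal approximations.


Step 1. Integrate ∫(3*x*exp(3*x)) dx by parts with u = x, dv = (3*exp(3*x)) dx, so v = exp(3*x): now x*exp(3*x) + ∫(-exp(3*x)) dx.
Step 2. Evaluate the standard form: now x*exp(3*x) - exp(3*x)/3.
Answer: x*exp(3*x) - exp(3*x)/3.


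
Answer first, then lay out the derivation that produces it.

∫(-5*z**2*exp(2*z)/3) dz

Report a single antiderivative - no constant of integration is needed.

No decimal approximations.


The answer is -5*z**2*exp(2*z)/6 + 5*z*exp(2*z)/6 - 5*exp(2*z)/12.
Step 1. Integrate ∫(-5*z**2*exp(2*z)/3) dz by parts with u = z**2, dv = (-5*exp(2*z)/3) dz, so v = -5*exp(2*z)/6: now -5*z**2*exp(2*z)/6 + ∫(5*z*exp(2*z)/3) dz.
Step 2. Integrate ∫(5*z*exp(2*z)/3) dz by parts with u = z, dv = (5*exp(2*z)/3) dz, so v = 5*exp(2*z)/6: now -5*z**2*exp(2*z)/6 + 5*z*exp(2*z)/6 + ∫(-5*exp(2*z)/6) dz.
Step 3. Evaluate the standard form: now -5*z**2*exp(2*z)/6 + 5*z*exp(2*z)/6 - 5*exp(2*z)/12.
Answer: -5*z**2*exp(2*z)/6 + 5*z*exp(2*z)/6 - 5*exp(2*z)/12.


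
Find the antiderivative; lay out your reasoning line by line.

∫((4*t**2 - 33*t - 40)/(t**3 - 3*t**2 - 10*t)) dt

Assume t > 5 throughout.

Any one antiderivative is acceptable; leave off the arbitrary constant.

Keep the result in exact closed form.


Step 1. Decompose ∫((4*t**2 - 33*t - 40)/(t**3 - 3*t**2 - 10*t)) dt by partial fractions, (4*t**2 - 33*t - 40)/(t**3 - 3*t**2 - 10*t) = 3/(t + 2) - 3/(t - 5) + 4/t: now ∫(4/t) dt + ∫(-3/(t - 5)) dt + ∫(3/(t + 2)) dt.
Step 2. Evaluate the standard form [assuming t > 0]: now 4*log(t) + ∫(-3/(t - 5)) dt + ∫(3/(t + 2)) dt.
Step 3. Evaluate the standard form [assuming t > -2]: now 4*log(t) + 3*log(t + 2) + ∫(-3/(t - 5)) dt.
Step 4. Evaluate the standard form [assuming t > 5]: now 4*log(t) - 3*log(t - 5) + 3*log(t + 2).
Answer: 4*log(t) - 3*log(t - 5) + 3*log(t + 2).


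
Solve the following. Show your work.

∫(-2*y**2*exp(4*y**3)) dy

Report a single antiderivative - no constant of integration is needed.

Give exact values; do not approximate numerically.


Step 1. Substitute u = y**3, turning ∫(-2*y**2*exp(4*y**3)) dy into ∫(-2*exp(4*u)/3) du: now ∫(-2*exp(4*u)/3) du.
Step 2. Evaluate the standard form: now -exp(4*u)/6.
Step 3. Substitute back u = y**3: now -exp(4*y**3)/6.
Answer: -exp(4*y**3)/6.


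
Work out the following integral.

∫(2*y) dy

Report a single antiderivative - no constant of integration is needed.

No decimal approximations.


Answer: y**2.


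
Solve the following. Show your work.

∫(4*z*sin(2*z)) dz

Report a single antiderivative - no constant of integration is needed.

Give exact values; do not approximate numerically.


Step 1. Integrate ∫(4*z*sin(2*z)) dz by parts with u = z, dv = (4*sin(2*z)) dz, so v = -2*cos(2*z): now -2*z*cos(2*z) + ∫(2*cos(2*z)) dz.
Step 2. Evaluate the standard form: now -2*z*cos(2*z) + sin(2*z).
Answer: -2*z*cos(2*z) + sin(2*z).


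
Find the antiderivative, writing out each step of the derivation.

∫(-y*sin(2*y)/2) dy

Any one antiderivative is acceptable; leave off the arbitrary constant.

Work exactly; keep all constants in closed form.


Step 1. Integrate ∫(-y*sin(2*y)/2) dy by parts with u = y, dv = (-sin(2*y)/2) dy, so v = cos(2*y)/4: now y*cos(2*y)/4 + ∫(-cos(2*y)/4) dy.
Step 2. Evaluate the standard form: now y*cos(2*y)/4 - sin(2*y)/8.
Answer: y*cos(2*y)/4 - sin(2*y)/8.


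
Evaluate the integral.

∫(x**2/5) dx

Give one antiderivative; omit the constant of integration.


Answer: x**3/15.


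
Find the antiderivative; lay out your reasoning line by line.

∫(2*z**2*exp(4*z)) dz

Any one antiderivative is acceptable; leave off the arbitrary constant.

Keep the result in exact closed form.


Step 1. Integrate ∫(2*z**2*exp(4*z)) dz by parts with u = z**2, dv = (2*exp(4*z)) dz, so v = exp(4*z)/2: now z**2*exp(4*z)/2 + ∫(-z*exp(4*z)) dz.
Step 2. Integrate ∫(-z*exp(4*z)) dz by parts with u = z, dv = (-exp(4*z)) dz, so v = -exp(4*z)/4: now z**2*exp(4*z)/2 - z*exp(4*z)/4 + ∫(exp(4*z)/4) dz.
Step 3. Evaluate the standard form: now z**2*exp(4*z)/2 - z*exp(4*z)/4 + exp(4*z)/16.
Answer: z**2*exp(4*z)/2 - z*exp(4*z)/4 + exp(4*z)/16.


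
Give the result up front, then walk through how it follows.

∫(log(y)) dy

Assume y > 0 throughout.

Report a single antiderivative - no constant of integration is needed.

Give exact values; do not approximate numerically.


The answer is y*log(y) - y.
Step 1. Integrate ∫(log(y)) dy by parts with u = log(y), dv = (1) dy, so v = y [assuming y > 0]: now y*log(y) + ∫(-1) dy.
Step 2. Evaluate the standard form: now y*log(y) - y.
Answer: y*log(y) - y.


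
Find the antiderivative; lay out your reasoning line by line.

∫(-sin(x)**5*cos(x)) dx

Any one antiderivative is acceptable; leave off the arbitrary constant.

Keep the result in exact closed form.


Step 1. Substitute u = sin(x), turning ∫(-sin(x)**5*cos(x)) dx into ∫(-u**5) du: now ∫(-u**5) du.
Step 2. Evaluate the standard form: now -u**6/6.
Step 3. Substitute back u = sin(x): now -sin(x)**6/6.
Answer: -sin(x)**6/6.


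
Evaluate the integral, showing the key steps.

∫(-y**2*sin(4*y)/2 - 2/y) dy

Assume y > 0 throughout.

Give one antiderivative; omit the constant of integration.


Step 1. Rewrite: now ∫(-2/y) dy + ∫(-y**2*sin(4*y)/2) dy.
Step 2. Integrate ∫(-y**2*sin(4*y)/2) dy by parts with u = y**2, dv = (-sin(4*y)/2) dy, so v = cos(4*y)/8: now y**2*cos(4*y)/8 + ∫(-2/y) dy + ∫(-y*cos(4*y)/4) dy.
Step 3. Integrate ∫(-y*cos(4*y)/4) dy by parts with u = y, dv = (-cos(4*y)/4) dy, so v = -sin(4*y)/16: now y**2*cos(4*y)/8 - y*sin(4*y)/16 + ∫(-2/y) dy + ∫(sin(4*y)/16) dy.
Step 4. Evaluate the standard form: now y**2*cos(4*y)/8 - y*sin(4*y)/16 - cos(4*y)/64 + ∫(-2/y) dy.
Step 5. Evaluate the standard form [assuming y > 0]: now y**2*cos(4*y)/8 - y*sin(4*y)/16 - 2*log(y) - cos(4*y)/64.
Answer: y**2*cos(4*y)/8 - y*sin(4*y)/16 - 2*log(y) - cos(4*y)/64.


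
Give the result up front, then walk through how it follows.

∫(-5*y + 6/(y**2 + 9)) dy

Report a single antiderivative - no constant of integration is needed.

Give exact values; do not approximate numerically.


The answer is -5*y**2/2 + 2*atan(y/3).
Step 1. Rewrite: now ∫(-5*y) dy + ∫(6/(y**2 + 9)) dy.
Step 2. Evaluate the standard form: now -5*y**2/2 + ∫(6/(y**2 + 9)) dy.
Step 3. Evaluate the standard form: now -5*y**2/2 + 2*atan(y/3).
Answer: -5*y**2/2 + 2*atan(y/3).


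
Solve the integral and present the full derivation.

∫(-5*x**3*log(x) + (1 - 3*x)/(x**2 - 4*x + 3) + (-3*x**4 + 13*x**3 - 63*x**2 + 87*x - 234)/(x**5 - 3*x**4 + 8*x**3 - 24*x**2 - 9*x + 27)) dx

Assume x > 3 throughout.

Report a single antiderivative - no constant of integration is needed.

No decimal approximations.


Step 1. Rewrite: now ∫(-5*x**3*log(x)) dx + ∫((1 - 3*x)/(x**2 - 4*x + 3)) dx + ∫((-3*x**4 + 13*x**3 - 63*x**2 + 87*x - 234)/(x**5 - 3*x**4 + 8*x**3 - 24*x**2 - 9*x + 27)) dx.
Step 2. Decompose ∫((-3*x**4 + 13*x**3 - 63*x**2 + 87*x - 234)/(x**5 - 3*x**4 + 8*x**3 - 24*x**2 - 9*x + 27)) dx by partial fractions, (-3*x**4 + 13*x**3 - 63*x**2 + 87*x - 234)/(x**5 - 3*x**4 + 8*x**3 - 24*x**2 - 9*x + 27) = 3/(x**2 + 9) - 5/(x + 1) + 5/(x - 1) - 3/(x - 3): now ∫(-5*x**3*log(x)) dx + ∫((1 - 3*x)/(x**2 - 4*x + 3)) dx + ∫(-3/(x - 3)) dx + ∫(5/(x - 1)) dx + ∫(-5/(x + 1)) dx + ∫(3/(x**2 + 9)) dx.
Step 3. Evaluate the standard form [assuming x > 1]: now 5*log(x - 1) + ∫(-5*x**3*log(x)) dx + ∫((1 - 3*x)/(x**2 - 4*x + 3)) dx + ∫(-3/(x - 3)) dx + ∫(-5/(x + 1)) dx + ∫(3/(x**2 + 9)) dx.
Step 4. Evaluate the standard form [assuming x > -1]: now 5*log(x - 1) - 5*log(x + 1) + ∫(-5*x**3*log(x)) dx + ∫((1 - 3*x)/(x**2 - 4*x + 3)) dx + ∫(-3/(x - 3)) dx + ∫(3/(x**2 + 9)) dx.
Step 5. Evaluate the standard form [assuming x > 3]: now -3*log(x - 3) + 5*log(x - 1) - 5*log(x + 1) + ∫(-5*x**3*log(x)) dx + ∫((1 - 3*x)/(x**2 - 4*x + 3)) dx + ∫(3/(x**2 + 9)) dx.
Step 6. Evaluate the standard form: now -3*log(x - 3) + 5*log(x - 1) - 5*log(x + 1) + atan(x/3) + ∫(-5*x**3*log(x)) dx + ∫((1 - 3*x)/(x**2 - 4*x + 3)) dx.
Step 7. Integrate ∫(-5*x**3*log(x)) dx by parts with u = log(x), dv = (-5*x**3) dx, so v = -5*x**4/4 [assuming x > 0]: now -5*x**4*log(x)/4 - 3*log(x - 3) + 5*log(x - 1) - 5*log(x + 1) + atan(x/3) + ∫(5*x**3/4) dx + ∫((1 - 3*x)/(x**2 - 4*x + 3)) dx.
Step 8. Evaluate the standard form: now -5*x**4*log(x)/4 + 5*x**4/16 - 3*log(x - 3) + 5*log(x - 1) - 5*log(x + 1) + atan(x/3) + ∫((1 - 3*x)/(x**2 - 4*x + 3)) dx.
Step 9. Decompose ∫((1 - 3*x)/(x**2 - 4*x + 3)) dx by partial fractions, (1 - 3*x)/(x**2 - 4*x + 3) = 1/(x - 1) - 4/(x - 3): now -5*x**4*log(x)/4 + 5*x**4/16 - 3*log(x - 3) + 5*log(x - 1) - 5*log(x + 1) + atan(x/3) + ∫(-4/(x - 3)) dx + ∫(1/(x - 1)) dx.
Step 10. Evaluate the standard form [assuming x > 3]: now -5*x**4*log(x)/4 + 5*x**4/16 - 7*log(x - 3) + 5*log(x - 1) - 5*log(x + 1) + atan(x/3) + ∫(1/(x - 1)) dx.
Step 11. Evaluate the standard form [assuming x > 1]: now -5*x**4*log(x)/4 + 5*x**4/16 - 7*log(x - 3) + 6*log(x - 1) - 5*log(x + 1) + atan(x/3).
Answer: -5*x**4*log(x)/4 + 5*x**4/16 - 7*log(x - 3) + 6*log(x - 1) - 5*log(x + 1) + atan(x/3).


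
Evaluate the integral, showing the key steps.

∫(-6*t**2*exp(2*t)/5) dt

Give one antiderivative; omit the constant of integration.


Step 1. Integrate ∫(-6*t**2*exp(2*t)/5) dt by parts with u = t**2, dv = (-6*exp(2*t)/5) dt, so v = -3*exp(2*t)/5: now -3*t**2*exp(2*t)/5 + ∫(6*t*exp(2*t)/5) dt.
Step 2. Integrate ∫(6*t*exp(2*t)/5) dt by parts with u = t, dv = (6*exp(2*t)/5) dt, so v = 3*exp(2*t)/5: now -3*t**2*exp(2*t)/5 + 3*t*exp(2*t)/5 + ∫(-3*exp(2*t)/5) dt.
Step 3. Evaluate the standard form: now -3*t**2*exp(2*t)/5 + 3*t*exp(2*t)/5 - 3*exp(2*t)/10.
Answer: -3*t**2*exp(2*t)/5 + 3*t*exp(2*t)/5 - 3*exp(2*t)/10.


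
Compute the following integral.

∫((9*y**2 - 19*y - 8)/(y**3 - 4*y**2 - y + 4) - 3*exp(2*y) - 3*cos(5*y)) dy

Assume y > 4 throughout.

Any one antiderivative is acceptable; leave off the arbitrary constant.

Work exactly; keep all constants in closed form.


Answer: -3*exp(2*y)/2 + 4*log(y - 4) + 3*log(y - 1) + 2*log(y + 1) - 3*sin(5*y)/5.


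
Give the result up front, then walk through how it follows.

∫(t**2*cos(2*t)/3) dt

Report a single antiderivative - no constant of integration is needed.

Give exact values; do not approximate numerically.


The answer is t**2*sin(2*t)/6 + t*cos(2*t)/6 - sin(2*t)/12.
Step 1. Integrate ∫(t**2*cos(2*t)/3) dt by parts with u = t**2, dv = (cos(2*t)/3) dt, so v = sin(2*t)/6: now t**2*sin(2*t)/6 + ∫(-t*sin(2*t)/3) dt.
Step 2. Integrate ∫(-t*sin(2*t)/3) dt by parts with u = t, dv = (-sin(2*t)/3) dt, so v = cos(2*t)/6: now t**2*sin(2*t)/6 + t*cos(2*t)/6 + ∫(-cos(2*t)/6) dt.
Step 3. Evaluate the standard form: now t**2*sin(2*t)/6 + t*cos(2*t)/6 - sin(2*t)/12.
Answer: t**2*sin(2*t)/6 + t*cos(2*t)/6 - sin(2*t)/12.


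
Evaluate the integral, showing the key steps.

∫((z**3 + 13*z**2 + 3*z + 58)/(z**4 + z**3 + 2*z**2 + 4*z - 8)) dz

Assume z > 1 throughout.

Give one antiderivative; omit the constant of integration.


Step 1. Decompose ∫((z**3 + 13*z**2 + 3*z + 58)/(z**4 + z**3 + 2*z**2 + 4*z - 8)) dz by partial fractions, (z**3 + 13*z**2 + 3*z + 58)/(z**4 + z**3 + 2*z**2 + 4*z - 8) = -1/(z**2 + 4) - 4/(z + 2) + 5/(z - 1): now ∫(5/(z - 1)) dz + ∫(-4/(z + 2)) dz + ∫(-1/(z**2 + 4)) dz.
Step 2. Evaluate the standard form [assuming z > -2]: now -4*log(z + 2) + ∫(5/(z - 1)) dz + ∫(-1/(z**2 + 4)) dz.
Step 3. Evaluate the standard form [assuming z > 1]: now 5*log(z - 1) - 4*log(z + 2) + ∫(-1/(z**2 + 4)) dz.
Step 4. Evaluate the standard form: now 5*log(z - 1) - 4*log(z + 2) - atan(z/2)/2.
Answer: 5*log(z - 1) - 4*log(z + 2) - atan(z/2)/2.


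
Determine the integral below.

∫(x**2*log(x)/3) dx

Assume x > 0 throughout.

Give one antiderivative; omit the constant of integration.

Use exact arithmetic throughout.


Answer: x**3*log(x)/9 - x**3/27.


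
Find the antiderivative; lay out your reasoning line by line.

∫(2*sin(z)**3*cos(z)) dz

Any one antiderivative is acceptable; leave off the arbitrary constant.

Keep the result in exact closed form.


Step 1. Substitute u = sin(z), turning ∫(2*sin(z)**3*cos(z)) dz into ∫(2*u**3) du: now ∫(2*u**3) du.
Step 2. Evaluate the standard form: now u**4/2.
Step 3. Substitute back u = sin(z): now sin(z)**4/2.
Answer: sin(z)**4/2.


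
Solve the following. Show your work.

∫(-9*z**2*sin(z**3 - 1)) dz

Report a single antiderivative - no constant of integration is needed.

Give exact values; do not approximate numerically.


Step 1. Substitute u = z**3 - 1, turning ∫(-9*z**2*sin(z**3 - 1)) dz into ∫(-3*sin(u)) du: now ∫(-3*sin(u)) du.
Step 2. Evaluate the standard form: now 3*cos(u).
Step 3. Substitute back u = z**3 - 1: now 3*cos(z**3 - 1).
Answer: 3*cos(z**3 - 1).


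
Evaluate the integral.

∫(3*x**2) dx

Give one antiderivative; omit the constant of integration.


Answer: x**3.


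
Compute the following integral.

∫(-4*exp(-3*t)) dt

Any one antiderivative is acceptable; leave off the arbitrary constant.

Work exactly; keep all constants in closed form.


Answer: 4*exp(-3*t)/3.


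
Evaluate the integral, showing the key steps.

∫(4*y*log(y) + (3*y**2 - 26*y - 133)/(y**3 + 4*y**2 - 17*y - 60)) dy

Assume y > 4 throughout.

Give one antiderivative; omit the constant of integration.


Step 1. Rewrite: now ∫(4*y*log(y)) dy + ∫((3*y**2 - 26*y - 133)/(y**3 + 4*y**2 - 17*y - 60)) dy.
Step 2. Decompose ∫((3*y**2 - 26*y - 133)/(y**3 + 4*y**2 - 17*y - 60)) dy by partial fractions, (3*y**2 - 26*y - 133)/(y**3 + 4*y**2 - 17*y - 60) = 4/(y + 5) + 2/(y + 3) - 3/(y - 4): now ∫(4*y*log(y)) dy + ∫(-3/(y - 4)) dy + ∫(2/(y + 3)) dy + ∫(4/(y + 5)) dy.
Step 3. Evaluate the standard form [assuming y > -3]: now 2*log(y + 3) + ∫(4*y*log(y)) dy + ∫(-3/(y - 4)) dy + ∫(4/(y + 5)) dy.
Step 4. Evaluate the standard form [assuming y > -5]: now 2*log(y + 3) + 4*log(y + 5) + ∫(4*y*log(y)) dy + ∫(-3/(y - 4)) dy.
Step 5. Evaluate the standard form [assuming y > 4]: now -3*log(y - 4) + 2*log(y + 3) + 4*log(y + 5) + ∫(4*y*log(y)) dy.
Step 6. Integrate ∫(4*y*log(y)) dy by parts with u = log(y), dv = (4*y) dy, so v = 2*y**2 [assuming y > 0]: now 2*y**2*log(y) - 3*log(y - 4) + 2*log(y + 3) + 4*log(y + 5) + ∫(-2*y) dy.
Step 7. Evaluate the standard form: now 2*y**2*log(y) - y**2 - 3*log(y - 4) + 2*log(y + 3) + 4*log(y + 5).
Answer: 2*y**2*log(y) - y**2 - 3*log(y - 4) + 2*log(y + 3) + 4*log(y + 5).


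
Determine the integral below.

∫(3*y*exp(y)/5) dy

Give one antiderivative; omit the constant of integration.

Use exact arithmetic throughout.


Answer: 3*y*exp(y)/5 - 3*exp(y)/5.


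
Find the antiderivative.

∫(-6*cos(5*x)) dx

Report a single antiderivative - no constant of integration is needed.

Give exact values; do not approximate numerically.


Answer: -6*sin(5*x)/5.


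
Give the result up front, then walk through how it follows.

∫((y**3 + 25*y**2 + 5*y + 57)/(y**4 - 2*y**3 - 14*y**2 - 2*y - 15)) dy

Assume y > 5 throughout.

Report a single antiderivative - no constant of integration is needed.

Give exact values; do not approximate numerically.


The answer is 4*log(y - 5) - 3*log(y + 3) - 2*atan(y).
Step 1. Decompose ∫((y**3 + 25*y**2 + 5*y + 57)/(y**4 - 2*y**3 - 14*y**2 - 2*y - 15)) dy by partial fractions, (y**3 + 25*y**2 + 5*y + 57)/(y**4 - 2*y**3 - 14*y**2 - 2*y - 15) = -2/(y**2 + 1) - 3/(y + 3) + 4/(y - 5): now ∫(4/(y - 5)) dy + ∫(-3/(y + 3)) dy + ∫(-2/(y**2 + 1)) dy.
Step 2. Evaluate the standard form [assuming y > 5]: now 4*log(y - 5) + ∫(-3/(y + 3)) dy + ∫(-2/(y**2 + 1)) dy.
Step 3. Evaluate the standard form [assuming y > -3]: now 4*log(y - 5) - 3*log(y + 3) + ∫(-2/(y**2 + 1)) dy.
Step 4. Evaluate the standard form: now 4*log(y - 5) - 3*log(y + 3) - 2*atan(y).
Answer: 4*log(y - 5) - 3*log(y + 3) - 2*atan(y).


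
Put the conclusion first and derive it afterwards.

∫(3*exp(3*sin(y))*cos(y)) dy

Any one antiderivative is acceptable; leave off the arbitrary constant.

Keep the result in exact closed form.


The answer is exp(3*sin(y)).
Step 1. Substitute u = sin(y), turning ∫(3*exp(3*sin(y))*cos(y)) dy into ∫(3*exp(3*u)) du: now ∫(3*exp(3*u)) du.
Step 2. Evaluate the standard form: now exp(3*u).
Step 3. Substitute back u = sin(y): now exp(3*sin(y)).
Answer: exp(3*sin(y)).


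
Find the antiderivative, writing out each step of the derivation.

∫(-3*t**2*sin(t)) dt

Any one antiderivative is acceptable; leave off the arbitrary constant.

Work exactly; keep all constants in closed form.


Step 1. Integrate ∫(-3*t**2*sin(t)) dt by parts with u = t**2, dv = (-3*sin(t)) dt, so v = 3*cos(t): now 3*t**2*cos(t) + ∫(-6*t*cos(t)) dt.
Step 2. Integrate ∫(-6*t*cos(t)) dt by parts with u = t, dv = (-6*cos(t)) dt, so v = -6*sin(t): now 3*t**2*cos(t) - 6*t*sin(t) + ∫(6*sin(t)) dt.
Step 3. Evaluate the standard form: now 3*t**2*cos(t) - 6*t*sin(t) - 6*cos(t).
Answer: 3*t**2*cos(t) - 6*t*sin(t) - 6*cos(t).


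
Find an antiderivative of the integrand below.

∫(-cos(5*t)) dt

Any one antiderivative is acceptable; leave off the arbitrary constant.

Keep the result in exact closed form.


Answer: -sin(5*t)/5.


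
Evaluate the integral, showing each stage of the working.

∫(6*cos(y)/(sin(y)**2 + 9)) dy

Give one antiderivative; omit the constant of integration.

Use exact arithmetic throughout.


Step 1. Substitute u = sin(y), turning ∫(6*cos(y)/(sin(y)**2 + 9)) dy into ∫(6/(u**2 + 9)) du: now ∫(6/(u**2 + 9)) du.
Step 2. Evaluate the standard form: now 2*atan(u/3).
Step 3. Substitute back u = sin(y): now 2*atan(sin(y)/3).
Answer: 2*atan(sin(y)/3).


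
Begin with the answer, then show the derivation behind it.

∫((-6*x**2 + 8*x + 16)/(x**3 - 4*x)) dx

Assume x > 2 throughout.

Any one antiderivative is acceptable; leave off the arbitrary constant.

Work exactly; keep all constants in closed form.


The answer is -4*log(x) + log(x - 2) - 3*log(x + 2).
Step 1. Decompose ∫((-6*x**2 + 8*x + 16)/(x**3 - 4*x)) dx by partial fractions, (-6*x**2 + 8*x + 16)/(x**3 - 4*x) = -3/(x + 2) + 1/(x - 2) - 4/x: now ∫(-4/x) dx + ∫(1/(x - 2)) dx + ∫(-3/(x + 2)) dx.
Step 2. Evaluate the standard form [assuming x > 0]: now -4*log(x) + ∫(1/(x - 2)) dx + ∫(-3/(x + 2)) dx.
Step 3. Evaluate the standard form [assuming x > 2]: now -4*log(x) + log(x - 2) + ∫(-3/(x + 2)) dx.
Step 4. Evaluate the standard form [assuming x > -2]: now -4*log(x) + log(x - 2) - 3*log(x + 2).
Answer: -4*log(x) + log(x - 2) - 3*log(x + 2).


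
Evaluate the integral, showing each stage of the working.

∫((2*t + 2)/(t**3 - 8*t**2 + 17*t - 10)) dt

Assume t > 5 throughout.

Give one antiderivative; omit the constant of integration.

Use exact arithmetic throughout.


Step 1. Decompose ∫((2*t + 2)/(t**3 - 8*t**2 + 17*t - 10)) dt by partial fractions, (2*t + 2)/(t**3 - 8*t**2 + 17*t - 10) = 1/(t - 1) - 2/(t - 2) + 1/(t - 5): now ∫(1/(t - 5)) dt + ∫(-2/(t - 2)) dt + ∫(1/(t - 1)) dt.
Step 2. Evaluate the standard form [assuming t > 1]: now log(t - 1) + ∫(1/(t - 5)) dt + ∫(-2/(t - 2)) dt.
Step 3. Evaluate the standard form [assuming t > 2]: now -2*log(t - 2) + log(t - 1) + ∫(1/(t - 5)) dt.
Step 4. Evaluate the standard form [assuming t > 5]: now log(t - 5) - 2*log(t - 2) + log(t - 1).
Answer: log(t - 5) - 2*log(t - 2) + log(t - 1).


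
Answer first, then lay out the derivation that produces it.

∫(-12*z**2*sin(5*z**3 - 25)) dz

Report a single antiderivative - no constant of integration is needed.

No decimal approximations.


The answer is 4*cos(5*z**3 - 25)/5.
Step 1. Substitute u = z**3 - 5, turning ∫(-12*z**2*sin(5*z**3 - 25)) dz into ∫(-4*sin(5*u)) du: now ∫(-4*sin(5*u)) du.
Step 2. Evaluate the standard form: now 4*cos(5*u)/5.
Step 3. Substitute back u = z**3 - 5: now 4*cos(5*z**3 - 25)/5.
Answer: 4*cos(5*z**3 - 25)/5.


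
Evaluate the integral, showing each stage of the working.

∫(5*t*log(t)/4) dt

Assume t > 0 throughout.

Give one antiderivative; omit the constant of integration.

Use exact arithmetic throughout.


Step 1. Integrate ∫(5*t*log(t)/4) dt by parts with u = log(t), dv = (5*t/4) dt, so v = 5*t**2/8 [assuming t > 0]: now 5*t**2*log(t)/8 + ∫(-5*t/8) dt.
Step 2. Evaluate the standard form: now 5*t**2*log(t)/8 - 5*t**2/16.
Answer: 5*t**2*log(t)/8 - 5*t**2/16.


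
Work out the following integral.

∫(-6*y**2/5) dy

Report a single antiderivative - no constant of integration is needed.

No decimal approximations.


Answer: -2*y**3/5.


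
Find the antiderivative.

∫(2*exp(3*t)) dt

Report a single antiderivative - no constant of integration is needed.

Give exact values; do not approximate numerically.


Answer: 2*exp(3*t)/3.


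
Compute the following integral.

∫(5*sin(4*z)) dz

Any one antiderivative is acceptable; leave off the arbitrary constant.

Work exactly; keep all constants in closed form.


Answer: -5*cos(4*z)/4.


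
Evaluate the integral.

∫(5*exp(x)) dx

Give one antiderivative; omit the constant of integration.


Answer: 5*exp(x).


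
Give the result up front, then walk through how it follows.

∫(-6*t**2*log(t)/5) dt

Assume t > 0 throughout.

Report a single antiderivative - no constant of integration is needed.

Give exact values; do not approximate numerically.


The answer is -2*t**3*log(t)/5 + 2*t**3/15.
Step 1. Integrate ∫(-6*t**2*log(t)/5) dt by parts with u = log(t), dv = (-6*t**2/5) dt, so v = -2*t**3/5 [assuming t > 0]: now -2*t**3*log(t)/5 + ∫(2*t**2/5) dt.
Step 2. Evaluate the standard form: now -2*t**3*log(t)/5 + 2*t**3/15.
Answer: -2*t**3*log(t)/5 + 2*t**3/15.


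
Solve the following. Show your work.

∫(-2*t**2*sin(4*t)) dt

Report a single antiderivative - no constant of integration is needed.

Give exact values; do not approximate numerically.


Step 1. Integrate ∫(-2*t**2*sin(4*t)) dt by parts with u = t**2, dv = (-2*sin(4*t)) dt, so v = cos(4*t)/2: now t**2*cos(4*t)/2 + ∫(-t*cos(4*t)) dt.
Step 2. Integrate ∫(-t*cos(4*t)) dt by parts with u = t, dv = (-cos(4*t)) dt, so v = -sin(4*t)/4: now t**2*cos(4*t)/2 - t*sin(4*t)/4 + ∫(sin(4*t)/4) dt.
Step 3. Evaluate the standard form: now t**2*cos(4*t)/2 - t*sin(4*t)/4 - cos(4*t)/16.
Answer: t**2*cos(4*t)/2 - t*sin(4*t)/4 - cos(4*t)/16.


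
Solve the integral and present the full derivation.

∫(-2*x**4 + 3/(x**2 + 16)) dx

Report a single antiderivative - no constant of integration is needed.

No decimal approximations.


Step 1. Rewrite: now ∫(-2*x**4) dx + ∫(3/(x**2 + 16)) dx.
Step 2. Evaluate the standard form: now 3*atan(x/4)/4 + ∫(-2*x**4) dx.
Step 3. Evaluate the standard form: now -2*x**5/5 + 3*atan(x/4)/4.
Answer: -2*x**5/5 + 3*atan(x/4)/4.


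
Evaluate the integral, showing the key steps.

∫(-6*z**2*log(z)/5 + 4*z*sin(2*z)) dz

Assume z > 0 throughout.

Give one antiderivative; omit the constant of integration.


Step 1. Rewrite: now ∫(4*z*sin(2*z)) dz + ∫(-6*z**2*log(z)/5) dz.
Step 2. Integrate ∫(4*z*sin(2*z)) dz by parts with u = z, dv = (4*sin(2*z)) dz, so v = -2*cos(2*z): now -2*z*cos(2*z) + ∫(-6*z**2*log(z)/5) dz + ∫(2*cos(2*z)) dz.
Step 3. Evaluate the standard form: now -2*z*cos(2*z) + sin(2*z) + ∫(-6*z**2*log(z)/5) dz.
Step 4. Integrate ∫(-6*z**2*log(z)/5) dz by parts with u = log(z), dv = (-6*z**2/5) dz, so v = -2*z**3/5 [assuming z > 0]: now -2*z**3*log(z)/5 - 2*z*cos(2*z) + sin(2*z) + ∫(2*z**2/5) dz.
Step 5. Evaluate the standard form: now -2*z**3*log(z)/5 + 2*z**3/15 - 2*z*cos(2*z) + sin(2*z).
Answer: -2*z**3*log(z)/5 + 2*z**3/15 - 2*z*cos(2*z) + sin(2*z).


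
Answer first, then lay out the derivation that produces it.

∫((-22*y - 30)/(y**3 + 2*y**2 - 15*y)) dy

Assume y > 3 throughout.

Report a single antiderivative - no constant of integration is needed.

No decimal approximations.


The answer is 2*log(y) - 4*log(y - 3) + 2*log(y + 5).
Step 1. Decompose ∫((-22*y - 30)/(y**3 + 2*y**2 - 15*y)) dy by partial fractions, (-22*y - 30)/(y**3 + 2*y**2 - 15*y) = 2/(y + 5) - 4/(y - 3) + 2/y: now ∫(2/y) dy + ∫(-4/(y - 3)) dy + ∫(2/(y + 5)) dy.
Step 2. Evaluate the standard form [assuming y > 0]: now 2*log(y) + ∫(-4/(y - 3)) dy + ∫(2/(y + 5)) dy.
Step 3. Evaluate the standard form [assuming y > -5]: now 2*log(y) + 2*log(y + 5) + ∫(-4/(y - 3)) dy.
Step 4. Evaluate the standard form [assuming y > 3]: now 2*log(y) - 4*log(y - 3) + 2*log(y + 5).
Answer: 2*log(y) - 4*log(y - 3) + 2*log(y + 5).


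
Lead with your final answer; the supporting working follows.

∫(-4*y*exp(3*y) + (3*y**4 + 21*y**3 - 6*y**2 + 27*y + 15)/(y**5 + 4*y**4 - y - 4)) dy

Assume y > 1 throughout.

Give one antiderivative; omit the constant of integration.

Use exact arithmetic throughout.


The answer is -4*y*exp(3*y)/3 + 4*exp(3*y)/9 + 3*log(y - 1) + 3*log(y + 1) - 3*log(y + 4) - 3*atan(y).
Step 1. Rewrite: now ∫(-4*y*exp(3*y)) dy + ∫((3*y**4 + 21*y**3 - 6*y**2 + 27*y + 15)/(y**5 + 4*y**4 - y - 4)) dy.
Step 2. Integrate ∫(-4*y*exp(3*y)) dy by parts with u = y, dv = (-4*exp(3*y)) dy, so v = -4*exp(3*y)/3: now -4*y*exp(3*y)/3 + ∫((3*y**4 + 21*y**3 - 6*y**2 + 27*y + 15)/(y**5 + 4*y**4 - y - 4)) dy + ∫(4*exp(3*y)/3) dy.
Step 3. Evaluate the standard form: now -4*y*exp(3*y)/3 + 4*exp(3*y)/9 + ∫((3*y**4 + 21*y**3 - 6*y**2 + 27*y + 15)/(y**5 + 4*y**4 - y - 4)) dy.
Step 4. Decompose ∫((3*y**4 + 21*y**3 - 6*y**2 + 27*y + 15)/(y**5 + 4*y**4 - y - 4)) dy by partial fractions, (3*y**4 + 21*y**3 - 6*y**2 + 27*y + 15)/(y**5 + 4*y**4 - y - 4) = -3/(y**2 + 1) - 3/(y + 4) + 3/(y + 1) + 3/(y - 1): now -4*y*exp(3*y)/3 + 4*exp(3*y)/9 + ∫(3/(y - 1)) dy + ∫(3/(y + 1)) dy + ∫(-3/(y + 4)) dy + ∫(-3/(y**2 + 1)) dy.
Step 5. Evaluate the standard form [assuming y > -1]: now -4*y*exp(3*y)/3 + 4*exp(3*y)/9 + 3*log(y + 1) + ∫(3/(y - 1)) dy + ∫(-3/(y + 4)) dy + ∫(-3/(y**2 + 1)) dy.
Step 6. Evaluate the standard form [assuming y > -4]: now -4*y*exp(3*y)/3 + 4*exp(3*y)/9 + 3*log(y + 1) - 3*log(y + 4) + ∫(3/(y - 1)) dy + ∫(-3/(y**2 + 1)) dy.
Step 7. Evaluate the standard form [assuming y > 1]: now -4*y*exp(3*y)/3 + 4*exp(3*y)/9 + 3*log(y - 1) + 3*log(y + 1) - 3*log(y + 4) + ∫(-3/(y**2 + 1)) dy.
Step 8. Evaluate the standard form: now -4*y*exp(3*y)/3 + 4*exp(3*y)/9 + 3*log(y - 1) + 3*log(y + 1) - 3*log(y + 4) - 3*atan(y).
Answer: -4*y*exp(3*y)/3 + 4*exp(3*y)/9 + 3*log(y - 1) + 3*log(y + 1) - 3*log(y + 4) - 3*atan(y).


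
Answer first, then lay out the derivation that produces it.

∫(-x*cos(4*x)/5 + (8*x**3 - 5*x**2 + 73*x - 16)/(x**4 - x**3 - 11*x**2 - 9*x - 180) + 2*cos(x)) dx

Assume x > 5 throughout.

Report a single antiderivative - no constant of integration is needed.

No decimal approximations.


The answer is -x*sin(4*x)/20 + 4*log(x - 5) + 4*log(x + 4) + 2*sin(x) - cos(4*x)/80 - atan(x/3)/3.
Step 1. Rewrite: now ∫(-x*cos(4*x)/5) dx + ∫((8*x**3 - 5*x**2 + 73*x - 16)/(x**4 - x**3 - 11*x**2 - 9*x - 180)) dx + ∫(2*cos(x)) dx.
Step 2. Decompose ∫((8*x**3 - 5*x**2 + 73*x - 16)/(x**4 - x**3 - 11*x**2 - 9*x - 180)) dx by partial fractions, (8*x**3 - 5*x**2 + 73*x - 16)/(x**4 - x**3 - 11*x**2 - 9*x - 180) = -1/(x**2 + 9) + 4/(x + 4) + 4/(x - 5): now ∫(-x*cos(4*x)/5) dx + ∫(4/(x - 5)) dx + ∫(4/(x + 4)) dx + ∫(-1/(x**2 + 9)) dx + ∫(2*cos(x)) dx.
Step 3. Evaluate the standard form [assuming x > 5]: now 4*log(x - 5) + ∫(-x*cos(4*x)/5) dx + ∫(4/(x + 4)) dx + ∫(-1/(x**2 + 9)) dx + ∫(2*cos(x)) dx.
Step 4. Evaluate the standard form [assuming x > -4]: now 4*log(x - 5) + 4*log(x + 4) + ∫(-x*cos(4*x)/5) dx + ∫(-1/(x**2 + 9)) dx + ∫(2*cos(x)) dx.
Step 5. Evaluate the standard form: now 4*log(x - 5) + 4*log(x + 4) - atan(x/3)/3 + ∫(-x*cos(4*x)/5) dx + ∫(2*cos(x)) dx.
Step 6. Integrate ∫(-x*cos(4*x)/5) dx by parts with u = x, dv = (-cos(4*x)/5) dx, so v = -sin(4*x)/20: now -x*sin(4*x)/20 + 4*log(x - 5) + 4*log(x + 4) - atan(x/3)/3 + ∫(sin(4*x)/20) dx + ∫(2*cos(x)) dx.
Step 7. Evaluate the standard form: now -x*sin(4*x)/20 + 4*log(x - 5) + 4*log(x + 4) - cos(4*x)/80 - atan(x/3)/3 + ∫(2*cos(x)) dx.
Step 8. Evaluate the standard form: now -x*sin(4*x)/20 + 4*log(x - 5) + 4*log(x + 4) + 2*sin(x) - cos(4*x)/80 - atan(x/3)/3.
Answer: -x*sin(4*x)/20 + 4*log(x - 5) + 4*log(x + 4) + 2*sin(x) - cos(4*x)/80 - atan(x/3)/3.


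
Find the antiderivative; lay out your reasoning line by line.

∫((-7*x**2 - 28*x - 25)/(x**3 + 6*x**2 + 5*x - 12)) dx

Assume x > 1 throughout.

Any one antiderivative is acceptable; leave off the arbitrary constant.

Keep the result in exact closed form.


Step 1. Decompose ∫((-7*x**2 - 28*x - 25)/(x**3 + 6*x**2 + 5*x - 12)) dx by partial fractions, (-7*x**2 - 28*x - 25)/(x**3 + 6*x**2 + 5*x - 12) = -5/(x + 4) + 1/(x + 3) - 3/(x - 1): now ∫(-3/(x - 1)) dx + ∫(1/(x + 3)) dx + ∫(-5/(x + 4)) dx.
Step 2. Evaluate the standard form [assuming x > -4]: now -5*log(x + 4) + ∫(-3/(x - 1)) dx + ∫(1/(x + 3)) dx.
Step 3. Evaluate the standard form [assuming x > -3]: now log(x + 3) - 5*log(x + 4) + ∫(-3/(x - 1)) dx.
Step 4. Evaluate the standard form [assuming x > 1]: now -3*log(x - 1) + log(x + 3) - 5*log(x + 4).
Answer: -3*log(x - 1) + log(x + 3) - 5*log(x + 4).


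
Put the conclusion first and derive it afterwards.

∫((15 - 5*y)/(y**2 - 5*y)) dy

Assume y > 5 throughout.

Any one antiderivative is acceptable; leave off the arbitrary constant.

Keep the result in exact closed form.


The answer is -3*log(y) - 2*log(y - 5).
Step 1. Decompose ∫((15 - 5*y)/(y**2 - 5*y)) dy by partial fractions, (15 - 5*y)/(y**2 - 5*y) = -2/(y - 5) - 3/y: now ∫(-3/y) dy + ∫(-2/(y - 5)) dy.
Step 2. Evaluate the standard form [assuming y > 0]: now -3*log(y) + ∫(-2/(y - 5)) dy.
Step 3. Evaluate the standard form [assuming y > 5]: now -3*log(y) - 2*log(y - 5).
Answer: -3*log(y) - 2*log(y - 5).


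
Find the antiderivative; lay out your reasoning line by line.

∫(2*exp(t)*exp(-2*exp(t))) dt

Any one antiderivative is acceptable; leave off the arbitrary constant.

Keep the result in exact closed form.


Step 1. Substitute u = exp(t), turning ∫(2*exp(t)*exp(-2*exp(t))) dt into ∫(2*exp(-2*u)) du: now ∫(2*exp(-2*u)) du.
Step 2. Evaluate the standard form: now -exp(-2*u).
Step 3. Substitute back u = exp(t): now -exp(-2*exp(t)).
Answer: -exp(-2*exp(t)).


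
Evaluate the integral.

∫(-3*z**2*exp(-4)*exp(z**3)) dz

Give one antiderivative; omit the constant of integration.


Answer: -exp(z**3 - 4).


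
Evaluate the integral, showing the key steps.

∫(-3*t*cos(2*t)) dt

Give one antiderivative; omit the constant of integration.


Step 1. Integrate ∫(-3*t*cos(2*t)) dt by parts with u = t, dv = (-3*cos(2*t)) dt, so v = -3*sin(2*t)/2: now -3*t*sin(2*t)/2 + ∫(3*sin(2*t)/2) dt.
Step 2. Evaluate the standard form: now -3*t*sin(2*t)/2 - 3*cos(2*t)/4.
Answer: -3*t*sin(2*t)/2 - 3*cos(2*t)/4.


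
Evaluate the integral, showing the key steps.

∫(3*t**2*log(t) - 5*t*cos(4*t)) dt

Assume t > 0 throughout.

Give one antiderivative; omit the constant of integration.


Step 1. Rewrite: now ∫(-5*t*cos(4*t)) dt + ∫(3*t**2*log(t)) dt.
Step 2. Integrate ∫(-5*t*cos(4*t)) dt by parts with u = t, dv = (-5*cos(4*t)) dt, so v = -5*sin(4*t)/4: now -5*t*sin(4*t)/4 + ∫(3*t**2*log(t)) dt + ∫(5*sin(4*t)/4) dt.
Step 3. Evaluate the standard form: now -5*t*sin(4*t)/4 - 5*cos(4*t)/16 + ∫(3*t**2*log(t)) dt.
Step 4. Integrate ∫(3*t**2*log(t)) dt by parts with u = log(t), dv = (3*t**2) dt, so v = t**3 [assuming t > 0]: now t**3*log(t) - 5*t*sin(4*t)/4 - 5*cos(4*t)/16 + ∫(-t**2) dt.
Step 5. Evaluate the standard form: now t**3*log(t) - t**3/3 - 5*t*sin(4*t)/4 - 5*cos(4*t)/16.
Answer: t**3*log(t) - t**3/3 - 5*t*sin(4*t)/4 - 5*cos(4*t)/16.


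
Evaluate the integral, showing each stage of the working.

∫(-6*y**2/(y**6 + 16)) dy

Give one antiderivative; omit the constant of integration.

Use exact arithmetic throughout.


Step 1. Substitute u = y**3, turning ∫(-6*y**2/(y**6 + 16)) dy into ∫(-2/(u**2 + 16)) du: now ∫(-2/(u**2 + 16)) du.
Step 2. Evaluate the standard form: now -atan(u/4)/2.
Step 3. Substitute back u = y**3: now -atan(y**3/4)/2.
Answer: -atan(y**3/4)/2.


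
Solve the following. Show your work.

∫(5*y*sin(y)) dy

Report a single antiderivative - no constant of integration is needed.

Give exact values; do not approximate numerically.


Step 1. Integrate ∫(5*y*sin(y)) dy by parts with u = y, dv = (5*sin(y)) dy, so v = -5*cos(y): now -5*y*cos(y) + ∫(5*cos(y)) dy.
Step 2. Evaluate the standard form: now -5*y*cos(y) + 5*sin(y).
Answer: -5*y*cos(y) + 5*sin(y).


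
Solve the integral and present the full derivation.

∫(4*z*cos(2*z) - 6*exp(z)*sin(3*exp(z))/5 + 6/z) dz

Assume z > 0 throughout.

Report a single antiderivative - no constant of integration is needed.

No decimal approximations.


Step 1. Rewrite: now ∫(6/z) dz + ∫(4*z*cos(2*z)) dz + ∫(-6*exp(z)*sin(3*exp(z))/5) dz.
Step 2. Integrate ∫(4*z*cos(2*z)) dz by parts with u = z, dv = (4*cos(2*z)) dz, so v = 2*sin(2*z): now 2*z*sin(2*z) + ∫(6/z) dz + ∫(-6*exp(z)*sin(3*exp(z))/5) dz + ∫(-2*sin(2*z)) dz.
Step 3. Evaluate the standard form: now 2*z*sin(2*z) + cos(2*z) + ∫(6/z) dz + ∫(-6*exp(z)*sin(3*exp(z))/5) dz.
Step 4. Substitute u = exp(z), turning ∫(-6*exp(z)*sin(3*exp(z))/5) dz into ∫(-6*sin(3*u)/5) du: now 2*z*sin(2*z) + cos(2*z) + ∫(6/z) dz + ∫(-6*sin(3*u)/5) du.
Step 5. Evaluate the standard form: now 2*z*sin(2*z) + 2*cos(3*u)/5 + cos(2*z) + ∫(6/z) dz.
Step 6. Substitute back u = exp(z): now 2*z*sin(2*z) + cos(2*z) + 2*cos(3*exp(z))/5 + ∫(6/z) dz.
Step 7. Evaluate the standard form [assuming z > 0]: now 2*z*sin(2*z) + 6*log(z) + cos(2*z) + 2*cos(3*exp(z))/5.
Answer: 2*z*sin(2*z) + 6*log(z) + cos(2*z) + 2*cos(3*exp(z))/5.


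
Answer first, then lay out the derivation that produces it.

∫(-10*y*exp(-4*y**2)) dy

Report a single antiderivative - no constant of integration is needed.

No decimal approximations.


The answer is 5*exp(-4*y**2)/4.
Step 1. Substitute u = y**2, turning ∫(-10*y*exp(-4*y**2)) dy into ∫(-5*exp(-4*u)) du: now ∫(-5*exp(-4*u)) du.
Step 2. Evaluate the standard form: now 5*exp(-4*u)/4.
Step 3. Substitute back u = y**2: now 5*exp(-4*y**2)/4.
Answer: 5*exp(-4*y**2)/4.


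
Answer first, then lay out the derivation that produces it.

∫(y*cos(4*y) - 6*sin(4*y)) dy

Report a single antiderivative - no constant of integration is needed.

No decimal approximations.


The answer is y*sin(4*y)/4 + 25*cos(4*y)/16.
Step 1. Rewrite: now ∫(y*cos(4*y)) dy + ∫(-6*sin(4*y)) dy.
Step 2. Evaluate the standard form: now 3*cos(4*y)/2 + ∫(y*cos(4*y)) dy.
Step 3. Integrate ∫(y*cos(4*y)) dy by parts with u = y, dv = (cos(4*y)) dy, so v = sin(4*y)/4: now y*sin(4*y)/4 + 3*cos(4*y)/2 + ∫(-sin(4*y)/4) dy.
Step 4. Evaluate the standard form: now y*sin(4*y)/4 + 25*cos(4*y)/16.
Answer: y*sin(4*y)/4 + 25*cos(4*y)/16.


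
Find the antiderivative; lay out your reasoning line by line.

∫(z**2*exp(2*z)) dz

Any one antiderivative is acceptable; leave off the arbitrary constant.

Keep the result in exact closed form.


Step 1. Integrate ∫(z**2*exp(2*z)) dz by parts with u = z**2, dv = (exp(2*z)) dz, so v = exp(2*z)/2: now z**2*exp(2*z)/2 + ∫(-z*exp(2*z)) dz.
Step 2. Integrate ∫(-z*exp(2*z)) dz by parts with u = z, dv = (-exp(2*z)) dz, so v = -exp(2*z)/2: now z**2*exp(2*z)/2 - z*exp(2*z)/2 + ∫(exp(2*z)/2) dz.
Step 3. Evaluate the standard form: now z**2*exp(2*z)/2 - z*exp(2*z)/2 + exp(2*z)/4.
Answer: z**2*exp(2*z)/2 - z*exp(2*z)/2 + exp(2*z)/4.


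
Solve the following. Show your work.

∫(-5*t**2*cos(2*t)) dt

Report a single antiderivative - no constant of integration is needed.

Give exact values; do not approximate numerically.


Step 1. Integrate ∫(-5*t**2*cos(2*t)) dt by parts with u = t**2, dv = (-5*cos(2*t)) dt, so v = -5*sin(2*t)/2: now -5*t**2*sin(2*t)/2 + ∫(5*t*sin(2*t)) dt.
Step 2. Integrate ∫(5*t*sin(2*t)) dt by parts with u = t, dv = (5*sin(2*t)) dt, so v = -5*cos(2*t)/2: now -5*t**2*sin(2*t)/2 - 5*t*cos(2*t)/2 + ∫(5*cos(2*t)/2) dt.
Step 3. Evaluate the standard form: now -5*t**2*sin(2*t)/2 - 5*t*cos(2*t)/2 + 5*sin(2*t)/4.
Answer: -5*t**2*sin(2*t)/2 - 5*t*cos(2*t)/2 + 5*sin(2*t)/4.
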